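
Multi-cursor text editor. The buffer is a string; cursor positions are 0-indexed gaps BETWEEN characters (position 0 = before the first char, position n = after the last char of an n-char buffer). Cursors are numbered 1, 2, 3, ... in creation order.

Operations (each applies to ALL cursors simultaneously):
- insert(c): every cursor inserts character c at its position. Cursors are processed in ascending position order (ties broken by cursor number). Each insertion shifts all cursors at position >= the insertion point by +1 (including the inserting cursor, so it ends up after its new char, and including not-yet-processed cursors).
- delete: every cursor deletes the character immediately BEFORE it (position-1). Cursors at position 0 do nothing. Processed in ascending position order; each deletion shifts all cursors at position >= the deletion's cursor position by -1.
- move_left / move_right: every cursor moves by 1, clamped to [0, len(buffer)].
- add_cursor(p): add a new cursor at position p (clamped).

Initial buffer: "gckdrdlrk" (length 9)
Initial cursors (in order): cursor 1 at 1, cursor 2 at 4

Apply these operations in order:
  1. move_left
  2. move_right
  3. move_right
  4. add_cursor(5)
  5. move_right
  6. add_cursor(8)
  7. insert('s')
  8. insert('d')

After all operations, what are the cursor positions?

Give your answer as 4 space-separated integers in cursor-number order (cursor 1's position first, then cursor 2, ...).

After op 1 (move_left): buffer="gckdrdlrk" (len 9), cursors c1@0 c2@3, authorship .........
After op 2 (move_right): buffer="gckdrdlrk" (len 9), cursors c1@1 c2@4, authorship .........
After op 3 (move_right): buffer="gckdrdlrk" (len 9), cursors c1@2 c2@5, authorship .........
After op 4 (add_cursor(5)): buffer="gckdrdlrk" (len 9), cursors c1@2 c2@5 c3@5, authorship .........
After op 5 (move_right): buffer="gckdrdlrk" (len 9), cursors c1@3 c2@6 c3@6, authorship .........
After op 6 (add_cursor(8)): buffer="gckdrdlrk" (len 9), cursors c1@3 c2@6 c3@6 c4@8, authorship .........
After op 7 (insert('s')): buffer="gcksdrdsslrsk" (len 13), cursors c1@4 c2@9 c3@9 c4@12, authorship ...1...23..4.
After op 8 (insert('d')): buffer="gcksddrdssddlrsdk" (len 17), cursors c1@5 c2@12 c3@12 c4@16, authorship ...11...2323..44.

Answer: 5 12 12 16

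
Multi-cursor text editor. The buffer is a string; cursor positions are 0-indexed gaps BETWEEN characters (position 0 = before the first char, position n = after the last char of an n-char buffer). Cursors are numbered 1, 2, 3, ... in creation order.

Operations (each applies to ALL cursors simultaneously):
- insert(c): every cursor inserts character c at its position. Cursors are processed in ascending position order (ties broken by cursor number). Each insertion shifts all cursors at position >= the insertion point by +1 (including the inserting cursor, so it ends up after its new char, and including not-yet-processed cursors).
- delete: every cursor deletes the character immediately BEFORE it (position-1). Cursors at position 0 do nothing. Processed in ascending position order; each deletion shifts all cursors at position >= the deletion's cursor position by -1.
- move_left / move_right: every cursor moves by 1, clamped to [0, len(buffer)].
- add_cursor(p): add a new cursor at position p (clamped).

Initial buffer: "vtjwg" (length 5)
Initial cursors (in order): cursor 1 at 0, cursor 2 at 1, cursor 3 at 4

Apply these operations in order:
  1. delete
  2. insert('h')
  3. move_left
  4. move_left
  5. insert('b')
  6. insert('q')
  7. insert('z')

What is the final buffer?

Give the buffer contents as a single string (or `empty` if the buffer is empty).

Answer: bbqqzzhhtbqzjhg

Derivation:
After op 1 (delete): buffer="tjg" (len 3), cursors c1@0 c2@0 c3@2, authorship ...
After op 2 (insert('h')): buffer="hhtjhg" (len 6), cursors c1@2 c2@2 c3@5, authorship 12..3.
After op 3 (move_left): buffer="hhtjhg" (len 6), cursors c1@1 c2@1 c3@4, authorship 12..3.
After op 4 (move_left): buffer="hhtjhg" (len 6), cursors c1@0 c2@0 c3@3, authorship 12..3.
After op 5 (insert('b')): buffer="bbhhtbjhg" (len 9), cursors c1@2 c2@2 c3@6, authorship 1212.3.3.
After op 6 (insert('q')): buffer="bbqqhhtbqjhg" (len 12), cursors c1@4 c2@4 c3@9, authorship 121212.33.3.
After op 7 (insert('z')): buffer="bbqqzzhhtbqzjhg" (len 15), cursors c1@6 c2@6 c3@12, authorship 12121212.333.3.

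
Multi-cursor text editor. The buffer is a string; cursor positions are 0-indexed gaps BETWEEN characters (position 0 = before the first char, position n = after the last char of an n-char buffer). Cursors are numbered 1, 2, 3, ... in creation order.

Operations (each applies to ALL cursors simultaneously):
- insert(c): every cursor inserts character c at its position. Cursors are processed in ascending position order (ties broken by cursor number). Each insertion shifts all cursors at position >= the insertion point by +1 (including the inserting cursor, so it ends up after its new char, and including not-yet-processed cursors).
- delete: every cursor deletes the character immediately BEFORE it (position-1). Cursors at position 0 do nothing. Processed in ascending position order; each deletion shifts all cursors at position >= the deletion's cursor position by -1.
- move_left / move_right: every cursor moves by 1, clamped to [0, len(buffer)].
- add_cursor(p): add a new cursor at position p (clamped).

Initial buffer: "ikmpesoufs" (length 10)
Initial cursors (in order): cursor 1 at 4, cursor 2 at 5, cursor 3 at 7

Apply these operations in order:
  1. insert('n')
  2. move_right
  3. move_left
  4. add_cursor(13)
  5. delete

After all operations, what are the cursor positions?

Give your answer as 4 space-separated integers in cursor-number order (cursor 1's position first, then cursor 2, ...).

Answer: 4 5 7 9

Derivation:
After op 1 (insert('n')): buffer="ikmpnensonufs" (len 13), cursors c1@5 c2@7 c3@10, authorship ....1.2..3...
After op 2 (move_right): buffer="ikmpnensonufs" (len 13), cursors c1@6 c2@8 c3@11, authorship ....1.2..3...
After op 3 (move_left): buffer="ikmpnensonufs" (len 13), cursors c1@5 c2@7 c3@10, authorship ....1.2..3...
After op 4 (add_cursor(13)): buffer="ikmpnensonufs" (len 13), cursors c1@5 c2@7 c3@10 c4@13, authorship ....1.2..3...
After op 5 (delete): buffer="ikmpesouf" (len 9), cursors c1@4 c2@5 c3@7 c4@9, authorship .........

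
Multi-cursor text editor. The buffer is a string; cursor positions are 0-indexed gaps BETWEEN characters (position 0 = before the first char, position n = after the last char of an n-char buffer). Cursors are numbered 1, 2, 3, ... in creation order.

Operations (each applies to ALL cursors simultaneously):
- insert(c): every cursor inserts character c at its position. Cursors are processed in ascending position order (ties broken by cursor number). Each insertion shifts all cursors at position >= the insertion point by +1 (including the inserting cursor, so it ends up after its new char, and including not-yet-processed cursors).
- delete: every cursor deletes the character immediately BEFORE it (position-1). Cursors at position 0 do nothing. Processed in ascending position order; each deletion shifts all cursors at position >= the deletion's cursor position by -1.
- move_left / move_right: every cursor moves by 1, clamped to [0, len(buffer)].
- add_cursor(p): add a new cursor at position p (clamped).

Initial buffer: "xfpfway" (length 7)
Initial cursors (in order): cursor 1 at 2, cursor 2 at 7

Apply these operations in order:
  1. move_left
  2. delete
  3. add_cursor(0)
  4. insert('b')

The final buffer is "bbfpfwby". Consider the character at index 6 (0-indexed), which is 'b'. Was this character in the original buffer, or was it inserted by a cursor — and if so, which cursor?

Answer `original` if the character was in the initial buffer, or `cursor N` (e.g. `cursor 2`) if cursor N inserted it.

Answer: cursor 2

Derivation:
After op 1 (move_left): buffer="xfpfway" (len 7), cursors c1@1 c2@6, authorship .......
After op 2 (delete): buffer="fpfwy" (len 5), cursors c1@0 c2@4, authorship .....
After op 3 (add_cursor(0)): buffer="fpfwy" (len 5), cursors c1@0 c3@0 c2@4, authorship .....
After op 4 (insert('b')): buffer="bbfpfwby" (len 8), cursors c1@2 c3@2 c2@7, authorship 13....2.
Authorship (.=original, N=cursor N): 1 3 . . . . 2 .
Index 6: author = 2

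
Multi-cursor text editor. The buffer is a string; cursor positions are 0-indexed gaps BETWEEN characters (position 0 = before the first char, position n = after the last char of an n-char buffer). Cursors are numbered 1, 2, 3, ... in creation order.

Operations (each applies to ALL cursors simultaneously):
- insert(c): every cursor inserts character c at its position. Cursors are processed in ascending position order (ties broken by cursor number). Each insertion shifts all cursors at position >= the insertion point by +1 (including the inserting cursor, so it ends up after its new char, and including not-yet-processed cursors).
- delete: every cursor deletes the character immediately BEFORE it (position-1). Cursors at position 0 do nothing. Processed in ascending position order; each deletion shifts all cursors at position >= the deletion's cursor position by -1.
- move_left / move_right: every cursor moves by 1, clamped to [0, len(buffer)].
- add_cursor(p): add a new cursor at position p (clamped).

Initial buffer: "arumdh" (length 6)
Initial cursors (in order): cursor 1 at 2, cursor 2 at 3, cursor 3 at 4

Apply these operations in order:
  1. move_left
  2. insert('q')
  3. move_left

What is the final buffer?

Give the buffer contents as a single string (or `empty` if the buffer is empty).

After op 1 (move_left): buffer="arumdh" (len 6), cursors c1@1 c2@2 c3@3, authorship ......
After op 2 (insert('q')): buffer="aqrquqmdh" (len 9), cursors c1@2 c2@4 c3@6, authorship .1.2.3...
After op 3 (move_left): buffer="aqrquqmdh" (len 9), cursors c1@1 c2@3 c3@5, authorship .1.2.3...

Answer: aqrquqmdh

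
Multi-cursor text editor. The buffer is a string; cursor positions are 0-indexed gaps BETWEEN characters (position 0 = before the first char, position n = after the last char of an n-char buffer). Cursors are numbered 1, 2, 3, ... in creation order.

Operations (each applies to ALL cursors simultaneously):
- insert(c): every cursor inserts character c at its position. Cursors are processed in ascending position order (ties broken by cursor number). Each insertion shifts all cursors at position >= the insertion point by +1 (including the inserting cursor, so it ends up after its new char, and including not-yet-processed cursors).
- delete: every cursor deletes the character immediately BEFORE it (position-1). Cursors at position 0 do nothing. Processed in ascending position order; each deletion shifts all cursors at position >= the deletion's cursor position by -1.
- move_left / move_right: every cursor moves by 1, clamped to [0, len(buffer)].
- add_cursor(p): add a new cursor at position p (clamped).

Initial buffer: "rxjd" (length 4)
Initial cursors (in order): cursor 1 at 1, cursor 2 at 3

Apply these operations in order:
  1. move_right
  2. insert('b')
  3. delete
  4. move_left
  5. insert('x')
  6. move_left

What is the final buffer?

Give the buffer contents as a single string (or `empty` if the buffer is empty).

Answer: rxxjxd

Derivation:
After op 1 (move_right): buffer="rxjd" (len 4), cursors c1@2 c2@4, authorship ....
After op 2 (insert('b')): buffer="rxbjdb" (len 6), cursors c1@3 c2@6, authorship ..1..2
After op 3 (delete): buffer="rxjd" (len 4), cursors c1@2 c2@4, authorship ....
After op 4 (move_left): buffer="rxjd" (len 4), cursors c1@1 c2@3, authorship ....
After op 5 (insert('x')): buffer="rxxjxd" (len 6), cursors c1@2 c2@5, authorship .1..2.
After op 6 (move_left): buffer="rxxjxd" (len 6), cursors c1@1 c2@4, authorship .1..2.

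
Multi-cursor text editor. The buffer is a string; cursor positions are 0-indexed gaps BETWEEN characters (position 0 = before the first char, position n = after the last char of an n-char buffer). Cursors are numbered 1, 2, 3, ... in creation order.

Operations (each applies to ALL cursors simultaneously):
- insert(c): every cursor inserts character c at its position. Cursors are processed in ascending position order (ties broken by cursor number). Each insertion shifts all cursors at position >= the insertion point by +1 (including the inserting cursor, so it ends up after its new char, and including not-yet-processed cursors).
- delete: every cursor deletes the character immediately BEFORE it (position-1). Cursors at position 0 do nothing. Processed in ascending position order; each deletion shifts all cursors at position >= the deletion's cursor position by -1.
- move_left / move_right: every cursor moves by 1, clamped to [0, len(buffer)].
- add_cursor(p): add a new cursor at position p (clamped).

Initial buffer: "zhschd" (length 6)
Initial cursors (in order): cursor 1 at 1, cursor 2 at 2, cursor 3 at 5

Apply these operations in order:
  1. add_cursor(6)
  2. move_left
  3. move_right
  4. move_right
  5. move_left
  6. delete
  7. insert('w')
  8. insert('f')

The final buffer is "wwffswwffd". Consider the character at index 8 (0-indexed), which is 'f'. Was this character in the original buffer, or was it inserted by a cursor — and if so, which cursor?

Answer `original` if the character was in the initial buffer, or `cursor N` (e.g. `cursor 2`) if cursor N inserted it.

Answer: cursor 4

Derivation:
After op 1 (add_cursor(6)): buffer="zhschd" (len 6), cursors c1@1 c2@2 c3@5 c4@6, authorship ......
After op 2 (move_left): buffer="zhschd" (len 6), cursors c1@0 c2@1 c3@4 c4@5, authorship ......
After op 3 (move_right): buffer="zhschd" (len 6), cursors c1@1 c2@2 c3@5 c4@6, authorship ......
After op 4 (move_right): buffer="zhschd" (len 6), cursors c1@2 c2@3 c3@6 c4@6, authorship ......
After op 5 (move_left): buffer="zhschd" (len 6), cursors c1@1 c2@2 c3@5 c4@5, authorship ......
After op 6 (delete): buffer="sd" (len 2), cursors c1@0 c2@0 c3@1 c4@1, authorship ..
After op 7 (insert('w')): buffer="wwswwd" (len 6), cursors c1@2 c2@2 c3@5 c4@5, authorship 12.34.
After op 8 (insert('f')): buffer="wwffswwffd" (len 10), cursors c1@4 c2@4 c3@9 c4@9, authorship 1212.3434.
Authorship (.=original, N=cursor N): 1 2 1 2 . 3 4 3 4 .
Index 8: author = 4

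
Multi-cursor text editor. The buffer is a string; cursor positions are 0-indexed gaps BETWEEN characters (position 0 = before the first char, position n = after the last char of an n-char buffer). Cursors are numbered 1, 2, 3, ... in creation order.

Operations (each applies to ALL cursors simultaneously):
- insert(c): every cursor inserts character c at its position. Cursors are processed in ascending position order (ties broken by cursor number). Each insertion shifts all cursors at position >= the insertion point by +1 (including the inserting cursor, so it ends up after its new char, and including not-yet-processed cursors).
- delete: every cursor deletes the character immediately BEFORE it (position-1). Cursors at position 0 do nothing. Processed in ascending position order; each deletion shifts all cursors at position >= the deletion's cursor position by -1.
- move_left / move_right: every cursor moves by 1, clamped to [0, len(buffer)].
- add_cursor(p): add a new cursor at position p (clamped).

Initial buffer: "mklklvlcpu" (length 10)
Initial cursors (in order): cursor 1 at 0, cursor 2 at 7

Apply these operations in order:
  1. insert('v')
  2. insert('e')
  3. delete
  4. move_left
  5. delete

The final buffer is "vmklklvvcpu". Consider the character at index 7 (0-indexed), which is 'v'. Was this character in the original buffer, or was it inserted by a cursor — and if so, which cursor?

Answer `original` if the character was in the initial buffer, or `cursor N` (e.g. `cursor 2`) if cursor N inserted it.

Answer: cursor 2

Derivation:
After op 1 (insert('v')): buffer="vmklklvlvcpu" (len 12), cursors c1@1 c2@9, authorship 1.......2...
After op 2 (insert('e')): buffer="vemklklvlvecpu" (len 14), cursors c1@2 c2@11, authorship 11.......22...
After op 3 (delete): buffer="vmklklvlvcpu" (len 12), cursors c1@1 c2@9, authorship 1.......2...
After op 4 (move_left): buffer="vmklklvlvcpu" (len 12), cursors c1@0 c2@8, authorship 1.......2...
After op 5 (delete): buffer="vmklklvvcpu" (len 11), cursors c1@0 c2@7, authorship 1......2...
Authorship (.=original, N=cursor N): 1 . . . . . . 2 . . .
Index 7: author = 2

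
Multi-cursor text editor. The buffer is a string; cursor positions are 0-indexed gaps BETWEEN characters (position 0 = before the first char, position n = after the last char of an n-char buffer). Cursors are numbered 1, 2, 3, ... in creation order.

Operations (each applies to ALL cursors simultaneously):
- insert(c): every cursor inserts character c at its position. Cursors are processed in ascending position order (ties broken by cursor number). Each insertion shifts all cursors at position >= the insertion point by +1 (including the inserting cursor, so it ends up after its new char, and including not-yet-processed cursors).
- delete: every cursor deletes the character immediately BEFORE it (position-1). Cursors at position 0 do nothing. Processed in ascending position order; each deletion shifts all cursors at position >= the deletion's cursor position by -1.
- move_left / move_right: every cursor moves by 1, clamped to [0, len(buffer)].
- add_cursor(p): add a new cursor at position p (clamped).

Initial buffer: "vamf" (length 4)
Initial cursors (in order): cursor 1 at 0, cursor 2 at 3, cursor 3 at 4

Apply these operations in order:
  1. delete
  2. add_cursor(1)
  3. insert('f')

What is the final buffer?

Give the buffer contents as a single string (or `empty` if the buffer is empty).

Answer: fvfaff

Derivation:
After op 1 (delete): buffer="va" (len 2), cursors c1@0 c2@2 c3@2, authorship ..
After op 2 (add_cursor(1)): buffer="va" (len 2), cursors c1@0 c4@1 c2@2 c3@2, authorship ..
After op 3 (insert('f')): buffer="fvfaff" (len 6), cursors c1@1 c4@3 c2@6 c3@6, authorship 1.4.23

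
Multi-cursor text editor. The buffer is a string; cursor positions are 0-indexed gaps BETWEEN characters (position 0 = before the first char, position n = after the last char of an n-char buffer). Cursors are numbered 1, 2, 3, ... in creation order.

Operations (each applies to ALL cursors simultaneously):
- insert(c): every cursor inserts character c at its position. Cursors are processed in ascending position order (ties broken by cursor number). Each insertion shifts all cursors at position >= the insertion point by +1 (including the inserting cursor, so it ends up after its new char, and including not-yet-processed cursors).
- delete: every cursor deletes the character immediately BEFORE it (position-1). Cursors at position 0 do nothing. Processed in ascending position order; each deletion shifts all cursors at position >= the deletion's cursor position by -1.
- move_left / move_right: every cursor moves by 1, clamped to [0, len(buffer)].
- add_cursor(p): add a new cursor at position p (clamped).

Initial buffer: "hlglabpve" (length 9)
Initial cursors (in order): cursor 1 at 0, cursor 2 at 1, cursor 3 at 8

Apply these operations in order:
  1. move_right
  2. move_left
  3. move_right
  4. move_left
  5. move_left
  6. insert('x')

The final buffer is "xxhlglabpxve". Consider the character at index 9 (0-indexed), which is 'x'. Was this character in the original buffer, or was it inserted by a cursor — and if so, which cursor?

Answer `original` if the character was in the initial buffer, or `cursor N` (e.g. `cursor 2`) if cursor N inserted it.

Answer: cursor 3

Derivation:
After op 1 (move_right): buffer="hlglabpve" (len 9), cursors c1@1 c2@2 c3@9, authorship .........
After op 2 (move_left): buffer="hlglabpve" (len 9), cursors c1@0 c2@1 c3@8, authorship .........
After op 3 (move_right): buffer="hlglabpve" (len 9), cursors c1@1 c2@2 c3@9, authorship .........
After op 4 (move_left): buffer="hlglabpve" (len 9), cursors c1@0 c2@1 c3@8, authorship .........
After op 5 (move_left): buffer="hlglabpve" (len 9), cursors c1@0 c2@0 c3@7, authorship .........
After op 6 (insert('x')): buffer="xxhlglabpxve" (len 12), cursors c1@2 c2@2 c3@10, authorship 12.......3..
Authorship (.=original, N=cursor N): 1 2 . . . . . . . 3 . .
Index 9: author = 3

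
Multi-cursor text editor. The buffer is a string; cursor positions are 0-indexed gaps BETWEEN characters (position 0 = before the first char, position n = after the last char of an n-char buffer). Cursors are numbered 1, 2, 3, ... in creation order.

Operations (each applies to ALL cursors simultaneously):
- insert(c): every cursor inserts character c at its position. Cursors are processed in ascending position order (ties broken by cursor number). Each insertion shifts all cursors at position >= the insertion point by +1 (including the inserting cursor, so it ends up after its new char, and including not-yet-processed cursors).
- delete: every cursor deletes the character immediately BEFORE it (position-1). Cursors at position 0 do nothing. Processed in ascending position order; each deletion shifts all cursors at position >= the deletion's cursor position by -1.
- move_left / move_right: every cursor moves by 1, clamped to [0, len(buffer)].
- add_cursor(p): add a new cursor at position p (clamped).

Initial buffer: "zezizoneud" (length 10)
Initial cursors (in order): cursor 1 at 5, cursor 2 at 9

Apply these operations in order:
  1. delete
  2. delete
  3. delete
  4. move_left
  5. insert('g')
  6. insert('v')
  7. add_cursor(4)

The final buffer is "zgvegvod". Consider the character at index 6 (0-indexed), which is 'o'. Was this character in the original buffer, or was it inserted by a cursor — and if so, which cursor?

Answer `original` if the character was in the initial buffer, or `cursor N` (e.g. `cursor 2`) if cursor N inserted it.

After op 1 (delete): buffer="zezioned" (len 8), cursors c1@4 c2@7, authorship ........
After op 2 (delete): buffer="zezond" (len 6), cursors c1@3 c2@5, authorship ......
After op 3 (delete): buffer="zeod" (len 4), cursors c1@2 c2@3, authorship ....
After op 4 (move_left): buffer="zeod" (len 4), cursors c1@1 c2@2, authorship ....
After op 5 (insert('g')): buffer="zgegod" (len 6), cursors c1@2 c2@4, authorship .1.2..
After op 6 (insert('v')): buffer="zgvegvod" (len 8), cursors c1@3 c2@6, authorship .11.22..
After op 7 (add_cursor(4)): buffer="zgvegvod" (len 8), cursors c1@3 c3@4 c2@6, authorship .11.22..
Authorship (.=original, N=cursor N): . 1 1 . 2 2 . .
Index 6: author = original

Answer: original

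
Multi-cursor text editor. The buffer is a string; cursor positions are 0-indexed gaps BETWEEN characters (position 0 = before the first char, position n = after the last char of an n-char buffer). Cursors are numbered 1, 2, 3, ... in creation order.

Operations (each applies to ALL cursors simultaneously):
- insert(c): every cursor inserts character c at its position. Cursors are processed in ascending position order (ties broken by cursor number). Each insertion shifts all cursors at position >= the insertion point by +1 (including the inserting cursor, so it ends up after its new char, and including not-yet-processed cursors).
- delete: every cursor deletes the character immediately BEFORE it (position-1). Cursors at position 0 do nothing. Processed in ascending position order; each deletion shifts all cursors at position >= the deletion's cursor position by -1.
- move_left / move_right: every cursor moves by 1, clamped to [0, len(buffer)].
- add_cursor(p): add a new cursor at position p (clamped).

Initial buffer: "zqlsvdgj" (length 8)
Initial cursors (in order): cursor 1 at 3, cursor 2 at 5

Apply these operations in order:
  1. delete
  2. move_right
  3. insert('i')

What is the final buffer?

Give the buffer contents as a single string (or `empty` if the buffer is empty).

Answer: zqsidigj

Derivation:
After op 1 (delete): buffer="zqsdgj" (len 6), cursors c1@2 c2@3, authorship ......
After op 2 (move_right): buffer="zqsdgj" (len 6), cursors c1@3 c2@4, authorship ......
After op 3 (insert('i')): buffer="zqsidigj" (len 8), cursors c1@4 c2@6, authorship ...1.2..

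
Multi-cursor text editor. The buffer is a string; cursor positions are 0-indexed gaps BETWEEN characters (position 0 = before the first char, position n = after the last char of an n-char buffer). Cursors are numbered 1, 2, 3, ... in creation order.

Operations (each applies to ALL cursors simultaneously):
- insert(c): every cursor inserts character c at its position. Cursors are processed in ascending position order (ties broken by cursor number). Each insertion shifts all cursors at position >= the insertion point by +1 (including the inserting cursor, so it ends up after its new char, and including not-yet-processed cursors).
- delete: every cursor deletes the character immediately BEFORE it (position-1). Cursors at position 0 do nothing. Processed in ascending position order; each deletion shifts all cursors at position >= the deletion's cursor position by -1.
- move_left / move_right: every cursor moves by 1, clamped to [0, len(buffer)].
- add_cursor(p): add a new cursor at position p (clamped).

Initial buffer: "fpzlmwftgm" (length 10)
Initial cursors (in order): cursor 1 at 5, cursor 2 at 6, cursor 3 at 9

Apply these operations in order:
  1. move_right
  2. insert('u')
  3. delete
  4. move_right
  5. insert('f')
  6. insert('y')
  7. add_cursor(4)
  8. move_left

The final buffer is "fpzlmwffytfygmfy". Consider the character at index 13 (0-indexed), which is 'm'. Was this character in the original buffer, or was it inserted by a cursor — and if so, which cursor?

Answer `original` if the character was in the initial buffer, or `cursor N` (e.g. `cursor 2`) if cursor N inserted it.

Answer: original

Derivation:
After op 1 (move_right): buffer="fpzlmwftgm" (len 10), cursors c1@6 c2@7 c3@10, authorship ..........
After op 2 (insert('u')): buffer="fpzlmwufutgmu" (len 13), cursors c1@7 c2@9 c3@13, authorship ......1.2...3
After op 3 (delete): buffer="fpzlmwftgm" (len 10), cursors c1@6 c2@7 c3@10, authorship ..........
After op 4 (move_right): buffer="fpzlmwftgm" (len 10), cursors c1@7 c2@8 c3@10, authorship ..........
After op 5 (insert('f')): buffer="fpzlmwfftfgmf" (len 13), cursors c1@8 c2@10 c3@13, authorship .......1.2..3
After op 6 (insert('y')): buffer="fpzlmwffytfygmfy" (len 16), cursors c1@9 c2@12 c3@16, authorship .......11.22..33
After op 7 (add_cursor(4)): buffer="fpzlmwffytfygmfy" (len 16), cursors c4@4 c1@9 c2@12 c3@16, authorship .......11.22..33
After op 8 (move_left): buffer="fpzlmwffytfygmfy" (len 16), cursors c4@3 c1@8 c2@11 c3@15, authorship .......11.22..33
Authorship (.=original, N=cursor N): . . . . . . . 1 1 . 2 2 . . 3 3
Index 13: author = original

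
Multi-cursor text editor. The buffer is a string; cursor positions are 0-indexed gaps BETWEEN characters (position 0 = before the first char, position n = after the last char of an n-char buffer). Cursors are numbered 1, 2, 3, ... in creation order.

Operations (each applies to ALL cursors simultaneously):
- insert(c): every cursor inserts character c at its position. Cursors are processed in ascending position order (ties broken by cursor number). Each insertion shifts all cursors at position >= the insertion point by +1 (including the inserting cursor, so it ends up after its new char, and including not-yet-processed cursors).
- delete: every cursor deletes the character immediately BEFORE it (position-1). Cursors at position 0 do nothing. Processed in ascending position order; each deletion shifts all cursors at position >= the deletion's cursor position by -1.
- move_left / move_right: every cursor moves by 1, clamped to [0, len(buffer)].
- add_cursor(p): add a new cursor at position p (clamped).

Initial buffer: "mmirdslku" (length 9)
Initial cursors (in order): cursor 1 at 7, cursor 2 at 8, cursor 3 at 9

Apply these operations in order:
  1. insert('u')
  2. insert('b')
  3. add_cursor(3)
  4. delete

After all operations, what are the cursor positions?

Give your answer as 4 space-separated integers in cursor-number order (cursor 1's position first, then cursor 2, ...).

Answer: 7 9 11 2

Derivation:
After op 1 (insert('u')): buffer="mmirdslukuuu" (len 12), cursors c1@8 c2@10 c3@12, authorship .......1.2.3
After op 2 (insert('b')): buffer="mmirdslubkubuub" (len 15), cursors c1@9 c2@12 c3@15, authorship .......11.22.33
After op 3 (add_cursor(3)): buffer="mmirdslubkubuub" (len 15), cursors c4@3 c1@9 c2@12 c3@15, authorship .......11.22.33
After op 4 (delete): buffer="mmrdslukuuu" (len 11), cursors c4@2 c1@7 c2@9 c3@11, authorship ......1.2.3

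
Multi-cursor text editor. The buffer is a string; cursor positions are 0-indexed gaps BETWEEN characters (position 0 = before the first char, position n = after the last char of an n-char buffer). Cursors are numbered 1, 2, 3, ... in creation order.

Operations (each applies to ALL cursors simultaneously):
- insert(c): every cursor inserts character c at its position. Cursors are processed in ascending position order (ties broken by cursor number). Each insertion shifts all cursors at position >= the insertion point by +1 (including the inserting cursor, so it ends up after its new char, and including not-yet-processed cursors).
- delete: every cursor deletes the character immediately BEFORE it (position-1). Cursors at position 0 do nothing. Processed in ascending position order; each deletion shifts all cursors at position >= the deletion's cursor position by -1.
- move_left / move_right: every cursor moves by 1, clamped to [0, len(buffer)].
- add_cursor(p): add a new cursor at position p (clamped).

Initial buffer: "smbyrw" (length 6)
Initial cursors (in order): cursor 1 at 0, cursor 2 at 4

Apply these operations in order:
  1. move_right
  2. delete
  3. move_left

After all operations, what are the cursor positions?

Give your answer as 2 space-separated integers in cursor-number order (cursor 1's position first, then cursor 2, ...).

Answer: 0 2

Derivation:
After op 1 (move_right): buffer="smbyrw" (len 6), cursors c1@1 c2@5, authorship ......
After op 2 (delete): buffer="mbyw" (len 4), cursors c1@0 c2@3, authorship ....
After op 3 (move_left): buffer="mbyw" (len 4), cursors c1@0 c2@2, authorship ....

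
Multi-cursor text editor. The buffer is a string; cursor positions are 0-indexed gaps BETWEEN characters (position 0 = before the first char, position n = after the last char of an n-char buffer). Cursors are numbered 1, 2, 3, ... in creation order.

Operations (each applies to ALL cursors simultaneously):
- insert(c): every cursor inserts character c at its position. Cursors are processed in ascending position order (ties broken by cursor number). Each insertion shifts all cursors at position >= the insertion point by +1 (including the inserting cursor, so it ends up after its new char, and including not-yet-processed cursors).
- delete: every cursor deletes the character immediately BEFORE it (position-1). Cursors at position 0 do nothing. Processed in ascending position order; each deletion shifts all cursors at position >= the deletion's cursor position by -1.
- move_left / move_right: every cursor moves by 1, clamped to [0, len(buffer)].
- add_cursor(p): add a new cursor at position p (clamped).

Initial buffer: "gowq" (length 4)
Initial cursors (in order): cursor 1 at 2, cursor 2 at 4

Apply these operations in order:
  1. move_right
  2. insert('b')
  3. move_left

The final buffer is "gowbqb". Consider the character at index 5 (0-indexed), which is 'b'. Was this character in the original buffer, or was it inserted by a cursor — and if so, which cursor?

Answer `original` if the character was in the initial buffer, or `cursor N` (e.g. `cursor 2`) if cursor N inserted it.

Answer: cursor 2

Derivation:
After op 1 (move_right): buffer="gowq" (len 4), cursors c1@3 c2@4, authorship ....
After op 2 (insert('b')): buffer="gowbqb" (len 6), cursors c1@4 c2@6, authorship ...1.2
After op 3 (move_left): buffer="gowbqb" (len 6), cursors c1@3 c2@5, authorship ...1.2
Authorship (.=original, N=cursor N): . . . 1 . 2
Index 5: author = 2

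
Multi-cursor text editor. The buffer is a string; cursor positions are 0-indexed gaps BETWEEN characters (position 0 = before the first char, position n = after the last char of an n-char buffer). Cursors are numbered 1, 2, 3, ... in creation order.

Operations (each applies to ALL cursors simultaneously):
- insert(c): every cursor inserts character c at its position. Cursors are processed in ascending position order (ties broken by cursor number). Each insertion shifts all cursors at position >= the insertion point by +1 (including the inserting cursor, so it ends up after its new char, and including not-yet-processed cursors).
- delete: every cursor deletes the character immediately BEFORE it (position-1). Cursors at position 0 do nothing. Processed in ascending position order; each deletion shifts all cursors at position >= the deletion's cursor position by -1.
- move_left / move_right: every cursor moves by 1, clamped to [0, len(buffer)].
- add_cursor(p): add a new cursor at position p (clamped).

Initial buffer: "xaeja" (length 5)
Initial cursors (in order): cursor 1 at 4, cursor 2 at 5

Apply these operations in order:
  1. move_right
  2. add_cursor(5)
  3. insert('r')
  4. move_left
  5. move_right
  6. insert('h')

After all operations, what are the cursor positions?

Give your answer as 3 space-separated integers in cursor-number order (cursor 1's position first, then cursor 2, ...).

Answer: 11 11 11

Derivation:
After op 1 (move_right): buffer="xaeja" (len 5), cursors c1@5 c2@5, authorship .....
After op 2 (add_cursor(5)): buffer="xaeja" (len 5), cursors c1@5 c2@5 c3@5, authorship .....
After op 3 (insert('r')): buffer="xaejarrr" (len 8), cursors c1@8 c2@8 c3@8, authorship .....123
After op 4 (move_left): buffer="xaejarrr" (len 8), cursors c1@7 c2@7 c3@7, authorship .....123
After op 5 (move_right): buffer="xaejarrr" (len 8), cursors c1@8 c2@8 c3@8, authorship .....123
After op 6 (insert('h')): buffer="xaejarrrhhh" (len 11), cursors c1@11 c2@11 c3@11, authorship .....123123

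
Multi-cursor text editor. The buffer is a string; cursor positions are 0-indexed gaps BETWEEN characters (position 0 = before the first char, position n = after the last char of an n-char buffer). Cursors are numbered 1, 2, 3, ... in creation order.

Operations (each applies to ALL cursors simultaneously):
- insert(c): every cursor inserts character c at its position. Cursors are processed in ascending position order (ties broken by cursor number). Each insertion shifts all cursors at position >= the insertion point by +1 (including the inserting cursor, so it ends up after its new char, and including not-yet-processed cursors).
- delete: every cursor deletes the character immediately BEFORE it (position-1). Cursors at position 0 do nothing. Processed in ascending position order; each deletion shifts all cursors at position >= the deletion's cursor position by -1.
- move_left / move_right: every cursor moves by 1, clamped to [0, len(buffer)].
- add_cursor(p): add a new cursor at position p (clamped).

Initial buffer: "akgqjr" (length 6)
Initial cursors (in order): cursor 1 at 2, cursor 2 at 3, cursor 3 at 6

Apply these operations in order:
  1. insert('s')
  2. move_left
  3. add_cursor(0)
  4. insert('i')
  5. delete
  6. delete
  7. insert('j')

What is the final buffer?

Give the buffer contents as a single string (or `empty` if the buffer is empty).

After op 1 (insert('s')): buffer="aksgsqjrs" (len 9), cursors c1@3 c2@5 c3@9, authorship ..1.2...3
After op 2 (move_left): buffer="aksgsqjrs" (len 9), cursors c1@2 c2@4 c3@8, authorship ..1.2...3
After op 3 (add_cursor(0)): buffer="aksgsqjrs" (len 9), cursors c4@0 c1@2 c2@4 c3@8, authorship ..1.2...3
After op 4 (insert('i')): buffer="iakisgisqjris" (len 13), cursors c4@1 c1@4 c2@7 c3@12, authorship 4..11.22...33
After op 5 (delete): buffer="aksgsqjrs" (len 9), cursors c4@0 c1@2 c2@4 c3@8, authorship ..1.2...3
After op 6 (delete): buffer="assqjs" (len 6), cursors c4@0 c1@1 c2@2 c3@5, authorship .12..3
After op 7 (insert('j')): buffer="jajsjsqjjs" (len 10), cursors c4@1 c1@3 c2@5 c3@9, authorship 4.1122..33

Answer: jajsjsqjjs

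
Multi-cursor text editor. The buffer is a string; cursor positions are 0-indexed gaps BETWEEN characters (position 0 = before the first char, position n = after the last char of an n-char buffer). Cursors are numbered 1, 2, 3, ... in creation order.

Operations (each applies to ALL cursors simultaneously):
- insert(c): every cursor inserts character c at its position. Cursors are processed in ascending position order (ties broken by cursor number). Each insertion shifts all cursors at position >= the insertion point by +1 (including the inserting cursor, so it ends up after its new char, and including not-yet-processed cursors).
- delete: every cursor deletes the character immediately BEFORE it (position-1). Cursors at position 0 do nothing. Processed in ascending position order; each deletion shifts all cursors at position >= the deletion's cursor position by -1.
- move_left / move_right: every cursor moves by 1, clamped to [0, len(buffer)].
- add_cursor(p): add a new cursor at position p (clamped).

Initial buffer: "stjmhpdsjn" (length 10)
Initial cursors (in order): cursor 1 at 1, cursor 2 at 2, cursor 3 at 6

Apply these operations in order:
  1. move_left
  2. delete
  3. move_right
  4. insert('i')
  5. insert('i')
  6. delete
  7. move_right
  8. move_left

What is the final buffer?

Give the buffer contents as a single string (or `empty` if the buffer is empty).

After op 1 (move_left): buffer="stjmhpdsjn" (len 10), cursors c1@0 c2@1 c3@5, authorship ..........
After op 2 (delete): buffer="tjmpdsjn" (len 8), cursors c1@0 c2@0 c3@3, authorship ........
After op 3 (move_right): buffer="tjmpdsjn" (len 8), cursors c1@1 c2@1 c3@4, authorship ........
After op 4 (insert('i')): buffer="tiijmpidsjn" (len 11), cursors c1@3 c2@3 c3@7, authorship .12...3....
After op 5 (insert('i')): buffer="tiiiijmpiidsjn" (len 14), cursors c1@5 c2@5 c3@10, authorship .1212...33....
After op 6 (delete): buffer="tiijmpidsjn" (len 11), cursors c1@3 c2@3 c3@7, authorship .12...3....
After op 7 (move_right): buffer="tiijmpidsjn" (len 11), cursors c1@4 c2@4 c3@8, authorship .12...3....
After op 8 (move_left): buffer="tiijmpidsjn" (len 11), cursors c1@3 c2@3 c3@7, authorship .12...3....

Answer: tiijmpidsjn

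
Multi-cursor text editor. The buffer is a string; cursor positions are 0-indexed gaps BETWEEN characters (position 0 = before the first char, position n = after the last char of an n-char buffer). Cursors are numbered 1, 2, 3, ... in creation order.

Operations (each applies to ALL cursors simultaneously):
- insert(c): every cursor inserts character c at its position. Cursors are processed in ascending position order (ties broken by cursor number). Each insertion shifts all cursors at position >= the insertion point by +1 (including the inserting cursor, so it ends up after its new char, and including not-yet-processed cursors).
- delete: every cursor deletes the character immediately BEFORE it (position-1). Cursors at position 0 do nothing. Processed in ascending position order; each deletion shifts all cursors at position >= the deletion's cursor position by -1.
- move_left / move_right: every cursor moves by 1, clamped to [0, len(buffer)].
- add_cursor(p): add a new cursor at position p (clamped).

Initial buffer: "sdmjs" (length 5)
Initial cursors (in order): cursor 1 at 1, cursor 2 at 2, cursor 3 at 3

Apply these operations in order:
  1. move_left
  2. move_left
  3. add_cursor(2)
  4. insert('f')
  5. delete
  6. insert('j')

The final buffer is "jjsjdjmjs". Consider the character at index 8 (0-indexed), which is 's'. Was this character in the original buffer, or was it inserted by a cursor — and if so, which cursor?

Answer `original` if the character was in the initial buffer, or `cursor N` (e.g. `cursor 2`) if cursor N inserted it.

After op 1 (move_left): buffer="sdmjs" (len 5), cursors c1@0 c2@1 c3@2, authorship .....
After op 2 (move_left): buffer="sdmjs" (len 5), cursors c1@0 c2@0 c3@1, authorship .....
After op 3 (add_cursor(2)): buffer="sdmjs" (len 5), cursors c1@0 c2@0 c3@1 c4@2, authorship .....
After op 4 (insert('f')): buffer="ffsfdfmjs" (len 9), cursors c1@2 c2@2 c3@4 c4@6, authorship 12.3.4...
After op 5 (delete): buffer="sdmjs" (len 5), cursors c1@0 c2@0 c3@1 c4@2, authorship .....
After op 6 (insert('j')): buffer="jjsjdjmjs" (len 9), cursors c1@2 c2@2 c3@4 c4@6, authorship 12.3.4...
Authorship (.=original, N=cursor N): 1 2 . 3 . 4 . . .
Index 8: author = original

Answer: original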